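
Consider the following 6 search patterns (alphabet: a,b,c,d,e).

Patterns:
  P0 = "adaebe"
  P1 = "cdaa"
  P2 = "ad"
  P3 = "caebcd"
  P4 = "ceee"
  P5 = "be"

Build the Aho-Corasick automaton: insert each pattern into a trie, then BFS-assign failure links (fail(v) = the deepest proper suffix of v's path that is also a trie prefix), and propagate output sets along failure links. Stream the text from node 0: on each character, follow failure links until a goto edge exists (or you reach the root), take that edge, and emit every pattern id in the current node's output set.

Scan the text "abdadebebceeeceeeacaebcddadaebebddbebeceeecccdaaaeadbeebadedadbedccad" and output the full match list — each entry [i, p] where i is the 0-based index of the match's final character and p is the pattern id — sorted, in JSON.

Build automaton:
Trie nodes:
  n0 'ε': a→1 b→19 c→7
  n1 'a': d→2
  n2 'ad': a→3  [P2 ends]
  n3 'ada': e→4
  n4 'adae': b→5
  n5 'adaeb': e→6
  n6 'adaebe': ·  [P0 ends]
  n7 'c': a→11 d→8 e→16
  n8 'cd': a→9
  n9 'cda': a→10
  n10 'cdaa': ·  [P1 ends]
  n11 'ca': e→12
  n12 'cae': b→13
  n13 'caeb': c→14
  n14 'caebc': d→15
  n15 'caebcd': ·  [P3 ends]
  n16 'ce': e→17
  n17 'cee': e→18
  n18 'ceee': ·  [P4 ends]
  n19 'b': e→20
  n20 'be': ·  [P5 ends]

Failure links (BFS by depth):
  fail(1) 'a': from fail(0)=0 chase 'a': 0 ⇒ 0;  out=∅∪out(0)=∅
  fail(7) 'c': from fail(0)=0 chase 'c': 0 ⇒ 0;  out=∅∪out(0)=∅
  fail(19) 'b': from fail(0)=0 chase 'b': 0 ⇒ 0;  out=∅∪out(0)=∅
  fail(2) 'ad': from fail(1)=0 chase 'd': 0 ⇒ 0;  out={2}∪out(0)={2}
  fail(8) 'cd': from fail(7)=0 chase 'd': 0 ⇒ 0;  out=∅∪out(0)=∅
  fail(11) 'ca': from fail(7)=0 chase 'a': 0 ⇒ 1;  out=∅∪out(1)=∅
  fail(16) 'ce': from fail(7)=0 chase 'e': 0 ⇒ 0;  out=∅∪out(0)=∅
  fail(20) 'be': from fail(19)=0 chase 'e': 0 ⇒ 0;  out={5}∪out(0)={5}
  fail(3) 'ada': from fail(2)=0 chase 'a': 0 ⇒ 1;  out=∅∪out(1)=∅
  fail(9) 'cda': from fail(8)=0 chase 'a': 0 ⇒ 1;  out=∅∪out(1)=∅
  fail(12) 'cae': from fail(11)=1 chase 'e': 1→0 ⇒ 0;  out=∅∪out(0)=∅
  fail(17) 'cee': from fail(16)=0 chase 'e': 0 ⇒ 0;  out=∅∪out(0)=∅
  fail(4) 'adae': from fail(3)=1 chase 'e': 1→0 ⇒ 0;  out=∅∪out(0)=∅
  fail(10) 'cdaa': from fail(9)=1 chase 'a': 1→0 ⇒ 1;  out={1}∪out(1)={1}
  fail(13) 'caeb': from fail(12)=0 chase 'b': 0 ⇒ 19;  out=∅∪out(19)=∅
  fail(18) 'ceee': from fail(17)=0 chase 'e': 0 ⇒ 0;  out={4}∪out(0)={4}
  fail(5) 'adaeb': from fail(4)=0 chase 'b': 0 ⇒ 19;  out=∅∪out(19)=∅
  fail(14) 'caebc': from fail(13)=19 chase 'c': 19→0 ⇒ 7;  out=∅∪out(7)=∅
  fail(6) 'adaebe': from fail(5)=19 chase 'e': 19 ⇒ 20;  out={0}∪out(20)={0,5}
  fail(15) 'caebcd': from fail(14)=7 chase 'd': 7 ⇒ 8;  out={3}∪out(8)={3}

Run:
pos 0 'a': at 1
pos 1 'b': at 19 (fail-walked)
pos 2 'd': at 0 (fail-walked)
pos 3 'a': at 1
pos 4 'd': at 2  → match P2@[3:4]
pos 5 'e': at 0 (fail-walked)
pos 6 'b': at 19
pos 7 'e': at 20  → match P5@[6:7]
pos 8 'b': at 19 (fail-walked)
pos 9 'c': at 7 (fail-walked)
pos 10 'e': at 16
pos 11 'e': at 17
pos 12 'e': at 18  → match P4@[9:12]
pos 13 'c': at 7 (fail-walked)
pos 14 'e': at 16
pos 15 'e': at 17
pos 16 'e': at 18  → match P4@[13:16]
pos 17 'a': at 1 (fail-walked)
pos 18 'c': at 7 (fail-walked)
pos 19 'a': at 11
pos 20 'e': at 12
pos 21 'b': at 13
pos 22 'c': at 14
pos 23 'd': at 15  → match P3@[18:23]
pos 24 'd': at 0 (fail-walked)
pos 25 'a': at 1
pos 26 'd': at 2  → match P2@[25:26]
pos 27 'a': at 3
pos 28 'e': at 4
pos 29 'b': at 5
pos 30 'e': at 6  → match P0@[25:30],P5@[29:30]
pos 31 'b': at 19 (fail-walked)
pos 32 'd': at 0 (fail-walked)
pos 33 'd': at 0
pos 34 'b': at 19
pos 35 'e': at 20  → match P5@[34:35]
pos 36 'b': at 19 (fail-walked)
pos 37 'e': at 20  → match P5@[36:37]
pos 38 'c': at 7 (fail-walked)
pos 39 'e': at 16
pos 40 'e': at 17
pos 41 'e': at 18  → match P4@[38:41]
pos 42 'c': at 7 (fail-walked)
pos 43 'c': at 7 (fail-walked)
pos 44 'c': at 7 (fail-walked)
pos 45 'd': at 8
pos 46 'a': at 9
pos 47 'a': at 10  → match P1@[44:47]
pos 48 'a': at 1 (fail-walked)
pos 49 'e': at 0 (fail-walked)
pos 50 'a': at 1
pos 51 'd': at 2  → match P2@[50:51]
pos 52 'b': at 19 (fail-walked)
pos 53 'e': at 20  → match P5@[52:53]
pos 54 'e': at 0 (fail-walked)
pos 55 'b': at 19
pos 56 'a': at 1 (fail-walked)
pos 57 'd': at 2  → match P2@[56:57]
pos 58 'e': at 0 (fail-walked)
pos 59 'd': at 0
pos 60 'a': at 1
pos 61 'd': at 2  → match P2@[60:61]
pos 62 'b': at 19 (fail-walked)
pos 63 'e': at 20  → match P5@[62:63]
pos 64 'd': at 0 (fail-walked)
pos 65 'c': at 7
pos 66 'c': at 7 (fail-walked)
pos 67 'a': at 11
pos 68 'd': at 2 (fail-walked)  → match P2@[67:68]

Result: [[4,2],[7,5],[12,4],[16,4],[23,3],[26,2],[30,0],[30,5],[35,5],[37,5],[41,4],[47,1],[51,2],[53,5],[57,2],[61,2],[63,5],[68,2]]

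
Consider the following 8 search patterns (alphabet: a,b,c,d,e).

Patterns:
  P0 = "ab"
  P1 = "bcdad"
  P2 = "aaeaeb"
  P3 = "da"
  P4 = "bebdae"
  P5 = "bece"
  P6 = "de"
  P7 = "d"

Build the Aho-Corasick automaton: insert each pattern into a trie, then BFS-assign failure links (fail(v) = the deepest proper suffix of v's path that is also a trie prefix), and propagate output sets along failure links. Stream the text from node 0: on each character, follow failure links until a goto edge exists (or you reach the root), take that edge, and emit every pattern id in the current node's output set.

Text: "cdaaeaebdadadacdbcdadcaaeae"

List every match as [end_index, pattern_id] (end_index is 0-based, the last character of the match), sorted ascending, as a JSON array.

Construct AC machine:
Trie (insert patterns):
  0='ε' goto a→1 b→3 d→13
  1='a' goto a→8 b→2
  2='ab' goto ·  [P0 ends]
  3='b' goto c→4 e→15
  4='bc' goto d→5
  5='bcd' goto a→6
  6='bcda' goto d→7
  7='bcdad' goto ·  [P1 ends]
  8='aa' goto e→9
  9='aae' goto a→10
  10='aaea' goto e→11
  11='aaeae' goto b→12
  12='aaeaeb' goto ·  [P2 ends]
  13='d' goto a→14 e→22  [P7 ends]
  14='da' goto ·  [P3 ends]
  15='be' goto b→16 c→20
  16='beb' goto d→17
  17='bebd' goto a→18
  18='bebda' goto e→19
  19='bebdae' goto ·  [P4 ends]
  20='bec' goto e→21
  21='bece' goto ·  [P5 ends]
  22='de' goto ·  [P6 ends]

BFS fail/out derivation:
  fail(1) 'a': from fail(0)=0 chase 'a': 0 ⇒ 0;  out=∅∪out(0)=∅
  fail(3) 'b': from fail(0)=0 chase 'b': 0 ⇒ 0;  out=∅∪out(0)=∅
  fail(13) 'd': from fail(0)=0 chase 'd': 0 ⇒ 0;  out={7}∪out(0)={7}
  fail(2) 'ab': from fail(1)=0 chase 'b': 0 ⇒ 3;  out={0}∪out(3)={0}
  fail(4) 'bc': from fail(3)=0 chase 'c': 0 ⇒ 0;  out=∅∪out(0)=∅
  fail(8) 'aa': from fail(1)=0 chase 'a': 0 ⇒ 1;  out=∅∪out(1)=∅
  fail(14) 'da': from fail(13)=0 chase 'a': 0 ⇒ 1;  out={3}∪out(1)={3}
  fail(15) 'be': from fail(3)=0 chase 'e': 0 ⇒ 0;  out=∅∪out(0)=∅
  fail(22) 'de': from fail(13)=0 chase 'e': 0 ⇒ 0;  out={6}∪out(0)={6}
  fail(5) 'bcd': from fail(4)=0 chase 'd': 0 ⇒ 13;  out=∅∪out(13)={7}
  fail(9) 'aae': from fail(8)=1 chase 'e': 1→0 ⇒ 0;  out=∅∪out(0)=∅
  fail(16) 'beb': from fail(15)=0 chase 'b': 0 ⇒ 3;  out=∅∪out(3)=∅
  fail(20) 'bec': from fail(15)=0 chase 'c': 0 ⇒ 0;  out=∅∪out(0)=∅
  fail(6) 'bcda': from fail(5)=13 chase 'a': 13 ⇒ 14;  out=∅∪out(14)={3}
  fail(10) 'aaea': from fail(9)=0 chase 'a': 0 ⇒ 1;  out=∅∪out(1)=∅
  fail(17) 'bebd': from fail(16)=3 chase 'd': 3→0 ⇒ 13;  out=∅∪out(13)={7}
  fail(21) 'bece': from fail(20)=0 chase 'e': 0 ⇒ 0;  out={5}∪out(0)={5}
  fail(7) 'bcdad': from fail(6)=14 chase 'd': 14→1→0 ⇒ 13;  out={1}∪out(13)={1,7}
  fail(11) 'aaeae': from fail(10)=1 chase 'e': 1→0 ⇒ 0;  out=∅∪out(0)=∅
  fail(18) 'bebda': from fail(17)=13 chase 'a': 13 ⇒ 14;  out=∅∪out(14)={3}
  fail(12) 'aaeaeb': from fail(11)=0 chase 'b': 0 ⇒ 3;  out={2}∪out(3)={2}
  fail(19) 'bebdae': from fail(18)=14 chase 'e': 14→1→0 ⇒ 0;  out={4}∪out(0)={4}

Run:
i=0 'c': node 0→0
i=1 'd': node 0→13  ** P7@[1:1]
i=2 'a': node 13→14  ** P3@[1:2]
i=3 'a': node 14→8 (via fail)
i=4 'e': node 8→9
i=5 'a': node 9→10
i=6 'e': node 10→11
i=7 'b': node 11→12  ** P2@[2:7]
i=8 'd': node 12→13 (via fail)  ** P7@[8:8]
i=9 'a': node 13→14  ** P3@[8:9]
i=10 'd': node 14→13 (via fail)  ** P7@[10:10]
i=11 'a': node 13→14  ** P3@[10:11]
i=12 'd': node 14→13 (via fail)  ** P7@[12:12]
i=13 'a': node 13→14  ** P3@[12:13]
i=14 'c': node 14→0 (via fail)
i=15 'd': node 0→13  ** P7@[15:15]
i=16 'b': node 13→3 (via fail)
i=17 'c': node 3→4
i=18 'd': node 4→5  ** P7@[18:18]
i=19 'a': node 5→6  ** P3@[18:19]
i=20 'd': node 6→7  ** P1@[16:20],P7@[20:20]
i=21 'c': node 7→0 (via fail)
i=22 'a': node 0→1
i=23 'a': node 1→8
i=24 'e': node 8→9
i=25 'a': node 9→10
i=26 'e': node 10→11

All matches (sorted): [[1,7],[2,3],[7,2],[8,7],[9,3],[10,7],[11,3],[12,7],[13,3],[15,7],[18,7],[19,3],[20,1],[20,7]]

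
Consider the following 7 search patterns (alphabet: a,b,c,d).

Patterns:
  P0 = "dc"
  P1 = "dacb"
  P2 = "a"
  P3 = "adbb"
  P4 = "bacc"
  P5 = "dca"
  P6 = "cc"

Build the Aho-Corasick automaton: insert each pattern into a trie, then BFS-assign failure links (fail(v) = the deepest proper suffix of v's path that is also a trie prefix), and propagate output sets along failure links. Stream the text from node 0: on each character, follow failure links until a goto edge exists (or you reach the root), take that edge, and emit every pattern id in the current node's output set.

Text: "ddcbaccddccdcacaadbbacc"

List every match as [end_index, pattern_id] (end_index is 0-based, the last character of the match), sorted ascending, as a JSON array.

Construct AC machine:
Trie nodes:
  0='ε' goto a→6 b→10 c→15 d→1
  1='d' goto a→3 c→2
  2='dc' goto a→14  ←P0
  3='da' goto c→4
  4='dac' goto b→5
  5='dacb' goto ·  ←P1
  6='a' goto d→7  ←P2
  7='ad' goto b→8
  8='adb' goto b→9
  9='adbb' goto ·  ←P3
  10='b' goto a→11
  11='ba' goto c→12
  12='bac' goto c→13
  13='bacc' goto ·  ←P4
  14='dca' goto ·  ←P5
  15='c' goto c→16
  16='cc' goto ·  ←P6

Failure links (BFS by depth):
  fail(1) 'd': from fail(0)=0 chase 'd': 0 ⇒ 0;  out=∅∪out(0)=∅
  fail(6) 'a': from fail(0)=0 chase 'a': 0 ⇒ 0;  out={2}∪out(0)={2}
  fail(10) 'b': from fail(0)=0 chase 'b': 0 ⇒ 0;  out=∅∪out(0)=∅
  fail(15) 'c': from fail(0)=0 chase 'c': 0 ⇒ 0;  out=∅∪out(0)=∅
  fail(2) 'dc': from fail(1)=0 chase 'c': 0 ⇒ 15;  out={0}∪out(15)={0}
  fail(3) 'da': from fail(1)=0 chase 'a': 0 ⇒ 6;  out=∅∪out(6)={2}
  fail(7) 'ad': from fail(6)=0 chase 'd': 0 ⇒ 1;  out=∅∪out(1)=∅
  fail(11) 'ba': from fail(10)=0 chase 'a': 0 ⇒ 6;  out=∅∪out(6)={2}
  fail(16) 'cc': from fail(15)=0 chase 'c': 0 ⇒ 15;  out={6}∪out(15)={6}
  fail(4) 'dac': from fail(3)=6 chase 'c': 6→0 ⇒ 15;  out=∅∪out(15)=∅
  fail(8) 'adb': from fail(7)=1 chase 'b': 1→0 ⇒ 10;  out=∅∪out(10)=∅
  fail(12) 'bac': from fail(11)=6 chase 'c': 6→0 ⇒ 15;  out=∅∪out(15)=∅
  fail(14) 'dca': from fail(2)=15 chase 'a': 15→0 ⇒ 6;  out={5}∪out(6)={2,5}
  fail(5) 'dacb': from fail(4)=15 chase 'b': 15→0 ⇒ 10;  out={1}∪out(10)={1}
  fail(9) 'adbb': from fail(8)=10 chase 'b': 10→0 ⇒ 10;  out={3}∪out(10)={3}
  fail(13) 'bacc': from fail(12)=15 chase 'c': 15 ⇒ 16;  out={4}∪out(16)={4,6}

Run:
[0] read 'd'  n0⇒n1
[1] read 'd'  n1⇒n1 (via fail)
[2] read 'c'  n1⇒n2  → match P0@[1:2]
[3] read 'b'  n2⇒n10 (via fail)
[4] read 'a'  n10⇒n11  → match P2@[4:4]
[5] read 'c'  n11⇒n12
[6] read 'c'  n12⇒n13  → match P4@[3:6],P6@[5:6]
[7] read 'd'  n13⇒n1 (via fail)
[8] read 'd'  n1⇒n1 (via fail)
[9] read 'c'  n1⇒n2  → match P0@[8:9]
[10] read 'c'  n2⇒n16 (via fail)  → match P6@[9:10]
[11] read 'd'  n16⇒n1 (via fail)
[12] read 'c'  n1⇒n2  → match P0@[11:12]
[13] read 'a'  n2⇒n14  → match P2@[13:13],P5@[11:13]
[14] read 'c'  n14⇒n15 (via fail)
[15] read 'a'  n15⇒n6 (via fail)  → match P2@[15:15]
[16] read 'a'  n6⇒n6 (via fail)  → match P2@[16:16]
[17] read 'd'  n6⇒n7
[18] read 'b'  n7⇒n8
[19] read 'b'  n8⇒n9  → match P3@[16:19]
[20] read 'a'  n9⇒n11 (via fail)  → match P2@[20:20]
[21] read 'c'  n11⇒n12
[22] read 'c'  n12⇒n13  → match P4@[19:22],P6@[21:22]

All matches (sorted): [[2,0],[4,2],[6,4],[6,6],[9,0],[10,6],[12,0],[13,2],[13,5],[15,2],[16,2],[19,3],[20,2],[22,4],[22,6]]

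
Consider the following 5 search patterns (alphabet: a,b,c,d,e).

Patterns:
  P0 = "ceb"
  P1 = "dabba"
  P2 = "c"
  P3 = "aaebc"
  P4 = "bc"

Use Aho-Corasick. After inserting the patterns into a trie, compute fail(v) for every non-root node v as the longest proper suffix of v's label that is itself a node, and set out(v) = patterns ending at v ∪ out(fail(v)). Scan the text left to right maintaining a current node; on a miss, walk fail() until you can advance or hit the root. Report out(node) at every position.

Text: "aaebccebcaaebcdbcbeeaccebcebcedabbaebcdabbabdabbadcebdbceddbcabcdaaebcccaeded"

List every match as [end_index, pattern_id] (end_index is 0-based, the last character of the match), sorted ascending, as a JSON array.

Build:
Trie (insert patterns):
  n0 'ε': a→9 b→14 c→1 d→4
  n1 'c': e→2  [P2 ends]
  n2 'ce': b→3
  n3 'ceb': ·  [P0 ends]
  n4 'd': a→5
  n5 'da': b→6
  n6 'dab': b→7
  n7 'dabb': a→8
  n8 'dabba': ·  [P1 ends]
  n9 'a': a→10
  n10 'aa': e→11
  n11 'aae': b→12
  n12 'aaeb': c→13
  n13 'aaebc': ·  [P3 ends]
  n14 'b': c→15
  n15 'bc': ·  [P4 ends]

BFS fail/out derivation:
  fail(1) 'c': from fail(0)=0 chase 'c': 0 ⇒ 0;  out={2}∪out(0)={2}
  fail(4) 'd': from fail(0)=0 chase 'd': 0 ⇒ 0;  out=∅∪out(0)=∅
  fail(9) 'a': from fail(0)=0 chase 'a': 0 ⇒ 0;  out=∅∪out(0)=∅
  fail(14) 'b': from fail(0)=0 chase 'b': 0 ⇒ 0;  out=∅∪out(0)=∅
  fail(2) 'ce': from fail(1)=0 chase 'e': 0 ⇒ 0;  out=∅∪out(0)=∅
  fail(5) 'da': from fail(4)=0 chase 'a': 0 ⇒ 9;  out=∅∪out(9)=∅
  fail(10) 'aa': from fail(9)=0 chase 'a': 0 ⇒ 9;  out=∅∪out(9)=∅
  fail(15) 'bc': from fail(14)=0 chase 'c': 0 ⇒ 1;  out={4}∪out(1)={2,4}
  fail(3) 'ceb': from fail(2)=0 chase 'b': 0 ⇒ 14;  out={0}∪out(14)={0}
  fail(6) 'dab': from fail(5)=9 chase 'b': 9→0 ⇒ 14;  out=∅∪out(14)=∅
  fail(11) 'aae': from fail(10)=9 chase 'e': 9→0 ⇒ 0;  out=∅∪out(0)=∅
  fail(7) 'dabb': from fail(6)=14 chase 'b': 14→0 ⇒ 14;  out=∅∪out(14)=∅
  fail(12) 'aaeb': from fail(11)=0 chase 'b': 0 ⇒ 14;  out=∅∪out(14)=∅
  fail(8) 'dabba': from fail(7)=14 chase 'a': 14→0 ⇒ 9;  out={1}∪out(9)={1}
  fail(13) 'aaebc': from fail(12)=14 chase 'c': 14 ⇒ 15;  out={3}∪out(15)={2,3,4}

Text stream:
[0] read 'a'  n0⇒n9
[1] read 'a'  n9⇒n10
[2] read 'e'  n10⇒n11
[3] read 'b'  n11⇒n12
[4] read 'c'  n12⇒n13  ** P2@[4:4],P3@[0:4],P4@[3:4]
[5] read 'c'  n13⇒n1 (fail-walked)  ** P2@[5:5]
[6] read 'e'  n1⇒n2
[7] read 'b'  n2⇒n3  ** P0@[5:7]
[8] read 'c'  n3⇒n15 (fail-walked)  ** P2@[8:8],P4@[7:8]
[9] read 'a'  n15⇒n9 (fail-walked)
[10] read 'a'  n9⇒n10
[11] read 'e'  n10⇒n11
[12] read 'b'  n11⇒n12
[13] read 'c'  n12⇒n13  ** P2@[13:13],P3@[9:13],P4@[12:13]
[14] read 'd'  n13⇒n4 (fail-walked)
[15] read 'b'  n4⇒n14 (fail-walked)
[16] read 'c'  n14⇒n15  ** P2@[16:16],P4@[15:16]
[17] read 'b'  n15⇒n14 (fail-walked)
[18] read 'e'  n14⇒n0 (fail-walked)
[19] read 'e'  n0⇒n0
[20] read 'a'  n0⇒n9
[21] read 'c'  n9⇒n1 (fail-walked)  ** P2@[21:21]
[22] read 'c'  n1⇒n1 (fail-walked)  ** P2@[22:22]
[23] read 'e'  n1⇒n2
[24] read 'b'  n2⇒n3  ** P0@[22:24]
[25] read 'c'  n3⇒n15 (fail-walked)  ** P2@[25:25],P4@[24:25]
[26] read 'e'  n15⇒n2 (fail-walked)
[27] read 'b'  n2⇒n3  ** P0@[25:27]
[28] read 'c'  n3⇒n15 (fail-walked)  ** P2@[28:28],P4@[27:28]
[29] read 'e'  n15⇒n2 (fail-walked)
[30] read 'd'  n2⇒n4 (fail-walked)
[31] read 'a'  n4⇒n5
[32] read 'b'  n5⇒n6
[33] read 'b'  n6⇒n7
[34] read 'a'  n7⇒n8  ** P1@[30:34]
[35] read 'e'  n8⇒n0 (fail-walked)
[36] read 'b'  n0⇒n14
[37] read 'c'  n14⇒n15  ** P2@[37:37],P4@[36:37]
[38] read 'd'  n15⇒n4 (fail-walked)
[39] read 'a'  n4⇒n5
[40] read 'b'  n5⇒n6
[41] read 'b'  n6⇒n7
[42] read 'a'  n7⇒n8  ** P1@[38:42]
[43] read 'b'  n8⇒n14 (fail-walked)
[44] read 'd'  n14⇒n4 (fail-walked)
[45] read 'a'  n4⇒n5
[46] read 'b'  n5⇒n6
[47] read 'b'  n6⇒n7
[48] read 'a'  n7⇒n8  ** P1@[44:48]
[49] read 'd'  n8⇒n4 (fail-walked)
[50] read 'c'  n4⇒n1 (fail-walked)  ** P2@[50:50]
[51] read 'e'  n1⇒n2
[52] read 'b'  n2⇒n3  ** P0@[50:52]
[53] read 'd'  n3⇒n4 (fail-walked)
[54] read 'b'  n4⇒n14 (fail-walked)
[55] read 'c'  n14⇒n15  ** P2@[55:55],P4@[54:55]
[56] read 'e'  n15⇒n2 (fail-walked)
[57] read 'd'  n2⇒n4 (fail-walked)
[58] read 'd'  n4⇒n4 (fail-walked)
[59] read 'b'  n4⇒n14 (fail-walked)
[60] read 'c'  n14⇒n15  ** P2@[60:60],P4@[59:60]
[61] read 'a'  n15⇒n9 (fail-walked)
[62] read 'b'  n9⇒n14 (fail-walked)
[63] read 'c'  n14⇒n15  ** P2@[63:63],P4@[62:63]
[64] read 'd'  n15⇒n4 (fail-walked)
[65] read 'a'  n4⇒n5
[66] read 'a'  n5⇒n10 (fail-walked)
[67] read 'e'  n10⇒n11
[68] read 'b'  n11⇒n12
[69] read 'c'  n12⇒n13  ** P2@[69:69],P3@[65:69],P4@[68:69]
[70] read 'c'  n13⇒n1 (fail-walked)  ** P2@[70:70]
[71] read 'c'  n1⇒n1 (fail-walked)  ** P2@[71:71]
[72] read 'a'  n1⇒n9 (fail-walked)
[73] read 'e'  n9⇒n0 (fail-walked)
[74] read 'd'  n0⇒n4
[75] read 'e'  n4⇒n0 (fail-walked)
[76] read 'd'  n0⇒n4

Matches: [[4,2],[4,3],[4,4],[5,2],[7,0],[8,2],[8,4],[13,2],[13,3],[13,4],[16,2],[16,4],[21,2],[22,2],[24,0],[25,2],[25,4],[27,0],[28,2],[28,4],[34,1],[37,2],[37,4],[42,1],[48,1],[50,2],[52,0],[55,2],[55,4],[60,2],[60,4],[63,2],[63,4],[69,2],[69,3],[69,4],[70,2],[71,2]]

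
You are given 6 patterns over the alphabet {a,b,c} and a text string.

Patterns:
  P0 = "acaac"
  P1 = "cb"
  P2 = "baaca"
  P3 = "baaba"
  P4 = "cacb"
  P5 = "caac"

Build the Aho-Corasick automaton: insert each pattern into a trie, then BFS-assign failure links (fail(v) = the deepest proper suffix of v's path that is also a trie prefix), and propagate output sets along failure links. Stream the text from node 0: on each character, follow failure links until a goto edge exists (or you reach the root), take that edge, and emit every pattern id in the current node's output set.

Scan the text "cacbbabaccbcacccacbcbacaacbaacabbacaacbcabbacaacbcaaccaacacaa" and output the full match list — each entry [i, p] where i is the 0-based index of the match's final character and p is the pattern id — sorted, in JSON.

Build:
Trie nodes:
  n0 'ε': a→1 b→8 c→6
  n1 'a': c→2
  n2 'ac': a→3
  n3 'aca': a→4
  n4 'acaa': c→5
  n5 'acaac': ·  ←P0
  n6 'c': a→15 b→7
  n7 'cb': ·  ←P1
  n8 'b': a→9
  n9 'ba': a→10
  n10 'baa': b→13 c→11
  n11 'baac': a→12
  n12 'baaca': ·  ←P2
  n13 'baab': a→14
  n14 'baaba': ·  ←P3
  n15 'ca': a→18 c→16
  n16 'cac': b→17
  n17 'cacb': ·  ←P4
  n18 'caa': c→19
  n19 'caac': ·  ←P5

BFS fail/out derivation:
  n1('a'): parent n0 fail=0; on 'a' 0 → fail=0;  out ∅∪∅=∅
  n6('c'): parent n0 fail=0; on 'c' 0 → fail=0;  out ∅∪∅=∅
  n8('b'): parent n0 fail=0; on 'b' 0 → fail=0;  out ∅∪∅=∅
  n2('ac'): parent n1 fail=0; on 'c' 0 → fail=6;  out ∅∪∅=∅
  n7('cb'): parent n6 fail=0; on 'b' 0 → fail=8;  out {1}∪∅={1}
  n9('ba'): parent n8 fail=0; on 'a' 0 → fail=1;  out ∅∪∅=∅
  n15('ca'): parent n6 fail=0; on 'a' 0 → fail=1;  out ∅∪∅=∅
  n3('aca'): parent n2 fail=6; on 'a' 6 → fail=15;  out ∅∪∅=∅
  n10('baa'): parent n9 fail=1; on 'a' 1→0 → fail=1;  out ∅∪∅=∅
  n16('cac'): parent n15 fail=1; on 'c' 1 → fail=2;  out ∅∪∅=∅
  n18('caa'): parent n15 fail=1; on 'a' 1→0 → fail=1;  out ∅∪∅=∅
  n4('acaa'): parent n3 fail=15; on 'a' 15 → fail=18;  out ∅∪∅=∅
  n11('baac'): parent n10 fail=1; on 'c' 1 → fail=2;  out ∅∪∅=∅
  n13('baab'): parent n10 fail=1; on 'b' 1→0 → fail=8;  out ∅∪∅=∅
  n17('cacb'): parent n16 fail=2; on 'b' 2→6 → fail=7;  out {4}∪{1}={1,4}
  n19('caac'): parent n18 fail=1; on 'c' 1 → fail=2;  out {5}∪∅={5}
  n5('acaac'): parent n4 fail=18; on 'c' 18 → fail=19;  out {0}∪{5}={0,5}
  n12('baaca'): parent n11 fail=2; on 'a' 2 → fail=3;  out {2}∪∅={2}
  n14('baaba'): parent n13 fail=8; on 'a' 8 → fail=9;  out {3}∪∅={3}

Run:
i=0 'c': node 0→6
i=1 'a': node 6→15
i=2 'c': node 15→16
i=3 'b': node 16→17  → match P1@[2:3],P4@[0:3]
i=4 'b': node 17→8 ·f
i=5 'a': node 8→9
i=6 'b': node 9→8 ·f
i=7 'a': node 8→9
i=8 'c': node 9→2 ·f
i=9 'c': node 2→6 ·f
i=10 'b': node 6→7  → match P1@[9:10]
i=11 'c': node 7→6 ·f
i=12 'a': node 6→15
i=13 'c': node 15→16
i=14 'c': node 16→6 ·f
i=15 'c': node 6→6 ·f
i=16 'a': node 6→15
i=17 'c': node 15→16
i=18 'b': node 16→17  → match P1@[17:18],P4@[15:18]
i=19 'c': node 17→6 ·f
i=20 'b': node 6→7  → match P1@[19:20]
i=21 'a': node 7→9 ·f
i=22 'c': node 9→2 ·f
i=23 'a': node 2→3
i=24 'a': node 3→4
i=25 'c': node 4→5  → match P0@[21:25],P5@[22:25]
i=26 'b': node 5→7 ·f  → match P1@[25:26]
i=27 'a': node 7→9 ·f
i=28 'a': node 9→10
i=29 'c': node 10→11
i=30 'a': node 11→12  → match P2@[26:30]
i=31 'b': node 12→8 ·f
i=32 'b': node 8→8 ·f
i=33 'a': node 8→9
i=34 'c': node 9→2 ·f
i=35 'a': node 2→3
i=36 'a': node 3→4
i=37 'c': node 4→5  → match P0@[33:37],P5@[34:37]
i=38 'b': node 5→7 ·f  → match P1@[37:38]
i=39 'c': node 7→6 ·f
i=40 'a': node 6→15
i=41 'b': node 15→8 ·f
i=42 'b': node 8→8 ·f
i=43 'a': node 8→9
i=44 'c': node 9→2 ·f
i=45 'a': node 2→3
i=46 'a': node 3→4
i=47 'c': node 4→5  → match P0@[43:47],P5@[44:47]
i=48 'b': node 5→7 ·f  → match P1@[47:48]
i=49 'c': node 7→6 ·f
i=50 'a': node 6→15
i=51 'a': node 15→18
i=52 'c': node 18→19  → match P5@[49:52]
i=53 'c': node 19→6 ·f
i=54 'a': node 6→15
i=55 'a': node 15→18
i=56 'c': node 18→19  → match P5@[53:56]
i=57 'a': node 19→3 ·f
i=58 'c': node 3→16 ·f
i=59 'a': node 16→3 ·f
i=60 'a': node 3→4

All matches (sorted): [[3,1],[3,4],[10,1],[18,1],[18,4],[20,1],[25,0],[25,5],[26,1],[30,2],[37,0],[37,5],[38,1],[47,0],[47,5],[48,1],[52,5],[56,5]]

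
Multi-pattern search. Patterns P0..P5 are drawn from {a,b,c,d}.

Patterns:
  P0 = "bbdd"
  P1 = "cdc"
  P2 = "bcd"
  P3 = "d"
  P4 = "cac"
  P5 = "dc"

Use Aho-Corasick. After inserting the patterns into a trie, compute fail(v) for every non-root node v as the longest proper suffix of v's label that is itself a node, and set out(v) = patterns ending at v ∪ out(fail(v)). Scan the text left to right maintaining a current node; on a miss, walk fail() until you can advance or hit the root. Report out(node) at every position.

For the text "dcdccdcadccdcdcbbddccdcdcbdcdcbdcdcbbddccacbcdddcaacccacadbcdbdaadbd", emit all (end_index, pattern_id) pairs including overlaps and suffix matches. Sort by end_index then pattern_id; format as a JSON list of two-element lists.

Build:
Trie (insert patterns):
  n0 'ε': b→1 c→5 d→10
  n1 'b': b→2 c→8
  n2 'bb': d→3
  n3 'bbd': d→4
  n4 'bbdd': ·  [P0 ends]
  n5 'c': a→11 d→6
  n6 'cd': c→7
  n7 'cdc': ·  [P1 ends]
  n8 'bc': d→9
  n9 'bcd': ·  [P2 ends]
  n10 'd': c→13  [P3 ends]
  n11 'ca': c→12
  n12 'cac': ·  [P4 ends]
  n13 'dc': ·  [P5 ends]

BFS fail/out derivation:
  n1('b'): parent n0 fail=0; on 'b' 0 → fail=0;  out ∅∪∅=∅
  n5('c'): parent n0 fail=0; on 'c' 0 → fail=0;  out ∅∪∅=∅
  n10('d'): parent n0 fail=0; on 'd' 0 → fail=0;  out {3}∪∅={3}
  n2('bb'): parent n1 fail=0; on 'b' 0 → fail=1;  out ∅∪∅=∅
  n6('cd'): parent n5 fail=0; on 'd' 0 → fail=10;  out ∅∪{3}={3}
  n8('bc'): parent n1 fail=0; on 'c' 0 → fail=5;  out ∅∪∅=∅
  n11('ca'): parent n5 fail=0; on 'a' 0 → fail=0;  out ∅∪∅=∅
  n13('dc'): parent n10 fail=0; on 'c' 0 → fail=5;  out {5}∪∅={5}
  n3('bbd'): parent n2 fail=1; on 'd' 1→0 → fail=10;  out ∅∪{3}={3}
  n7('cdc'): parent n6 fail=10; on 'c' 10 → fail=13;  out {1}∪{5}={1,5}
  n9('bcd'): parent n8 fail=5; on 'd' 5 → fail=6;  out {2}∪{3}={2,3}
  n12('cac'): parent n11 fail=0; on 'c' 0 → fail=5;  out {4}∪∅={4}
  n4('bbdd'): parent n3 fail=10; on 'd' 10→0 → fail=10;  out {0}∪{3}={0,3}

Run:
pos 0 'd': at 10  emit P3@[0:0]
pos 1 'c': at 13  emit P5@[0:1]
pos 2 'd': at 6 ·f  emit P3@[2:2]
pos 3 'c': at 7  emit P1@[1:3],P5@[2:3]
pos 4 'c': at 5 ·f
pos 5 'd': at 6  emit P3@[5:5]
pos 6 'c': at 7  emit P1@[4:6],P5@[5:6]
pos 7 'a': at 11 ·f
pos 8 'd': at 10 ·f  emit P3@[8:8]
pos 9 'c': at 13  emit P5@[8:9]
pos 10 'c': at 5 ·f
pos 11 'd': at 6  emit P3@[11:11]
pos 12 'c': at 7  emit P1@[10:12],P5@[11:12]
pos 13 'd': at 6 ·f  emit P3@[13:13]
pos 14 'c': at 7  emit P1@[12:14],P5@[13:14]
pos 15 'b': at 1 ·f
pos 16 'b': at 2
pos 17 'd': at 3  emit P3@[17:17]
pos 18 'd': at 4  emit P0@[15:18],P3@[18:18]
pos 19 'c': at 13 ·f  emit P5@[18:19]
pos 20 'c': at 5 ·f
pos 21 'd': at 6  emit P3@[21:21]
pos 22 'c': at 7  emit P1@[20:22],P5@[21:22]
pos 23 'd': at 6 ·f  emit P3@[23:23]
pos 24 'c': at 7  emit P1@[22:24],P5@[23:24]
pos 25 'b': at 1 ·f
pos 26 'd': at 10 ·f  emit P3@[26:26]
pos 27 'c': at 13  emit P5@[26:27]
pos 28 'd': at 6 ·f  emit P3@[28:28]
pos 29 'c': at 7  emit P1@[27:29],P5@[28:29]
pos 30 'b': at 1 ·f
pos 31 'd': at 10 ·f  emit P3@[31:31]
pos 32 'c': at 13  emit P5@[31:32]
pos 33 'd': at 6 ·f  emit P3@[33:33]
pos 34 'c': at 7  emit P1@[32:34],P5@[33:34]
pos 35 'b': at 1 ·f
pos 36 'b': at 2
pos 37 'd': at 3  emit P3@[37:37]
pos 38 'd': at 4  emit P0@[35:38],P3@[38:38]
pos 39 'c': at 13 ·f  emit P5@[38:39]
pos 40 'c': at 5 ·f
pos 41 'a': at 11
pos 42 'c': at 12  emit P4@[40:42]
pos 43 'b': at 1 ·f
pos 44 'c': at 8
pos 45 'd': at 9  emit P2@[43:45],P3@[45:45]
pos 46 'd': at 10 ·f  emit P3@[46:46]
pos 47 'd': at 10 ·f  emit P3@[47:47]
pos 48 'c': at 13  emit P5@[47:48]
pos 49 'a': at 11 ·f
pos 50 'a': at 0 ·f
pos 51 'c': at 5
pos 52 'c': at 5 ·f
pos 53 'c': at 5 ·f
pos 54 'a': at 11
pos 55 'c': at 12  emit P4@[53:55]
pos 56 'a': at 11 ·f
pos 57 'd': at 10 ·f  emit P3@[57:57]
pos 58 'b': at 1 ·f
pos 59 'c': at 8
pos 60 'd': at 9  emit P2@[58:60],P3@[60:60]
pos 61 'b': at 1 ·f
pos 62 'd': at 10 ·f  emit P3@[62:62]
pos 63 'a': at 0 ·f
pos 64 'a': at 0
pos 65 'd': at 10  emit P3@[65:65]
pos 66 'b': at 1 ·f
pos 67 'd': at 10 ·f  emit P3@[67:67]

Matches: [[0,3],[1,5],[2,3],[3,1],[3,5],[5,3],[6,1],[6,5],[8,3],[9,5],[11,3],[12,1],[12,5],[13,3],[14,1],[14,5],[17,3],[18,0],[18,3],[19,5],[21,3],[22,1],[22,5],[23,3],[24,1],[24,5],[26,3],[27,5],[28,3],[29,1],[29,5],[31,3],[32,5],[33,3],[34,1],[34,5],[37,3],[38,0],[38,3],[39,5],[42,4],[45,2],[45,3],[46,3],[47,3],[48,5],[55,4],[57,3],[60,2],[60,3],[62,3],[65,3],[67,3]]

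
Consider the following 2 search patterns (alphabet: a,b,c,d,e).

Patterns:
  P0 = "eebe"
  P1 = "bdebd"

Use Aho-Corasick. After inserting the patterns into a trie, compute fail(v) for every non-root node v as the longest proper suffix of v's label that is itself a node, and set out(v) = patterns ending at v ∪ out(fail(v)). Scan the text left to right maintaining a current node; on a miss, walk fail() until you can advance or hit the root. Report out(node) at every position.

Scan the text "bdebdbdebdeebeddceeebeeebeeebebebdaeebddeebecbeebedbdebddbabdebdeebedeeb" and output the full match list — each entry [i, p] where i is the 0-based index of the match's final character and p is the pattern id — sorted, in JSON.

Build:
Trie (insert patterns):
  n0 'ε': b→5 e→1
  n1 'e': e→2
  n2 'ee': b→3
  n3 'eeb': e→4
  n4 'eebe': ·  [P0 ends]
  n5 'b': d→6
  n6 'bd': e→7
  n7 'bde': b→8
  n8 'bdeb': d→9
  n9 'bdebd': ·  [P1 ends]

Failure links (BFS by depth):
  n1('e'): parent n0 fail=0; on 'e' 0 → fail=0;  out ∅∪∅=∅
  n5('b'): parent n0 fail=0; on 'b' 0 → fail=0;  out ∅∪∅=∅
  n2('ee'): parent n1 fail=0; on 'e' 0 → fail=1;  out ∅∪∅=∅
  n6('bd'): parent n5 fail=0; on 'd' 0 → fail=0;  out ∅∪∅=∅
  n3('eeb'): parent n2 fail=1; on 'b' 1→0 → fail=5;  out ∅∪∅=∅
  n7('bde'): parent n6 fail=0; on 'e' 0 → fail=1;  out ∅∪∅=∅
  n4('eebe'): parent n3 fail=5; on 'e' 5→0 → fail=1;  out {0}∪∅={0}
  n8('bdeb'): parent n7 fail=1; on 'b' 1→0 → fail=5;  out ∅∪∅=∅
  n9('bdebd'): parent n8 fail=5; on 'd' 5 → fail=6;  out {1}∪∅={1}

Scan:
i=0 'b': node 0→5
i=1 'd': node 5→6
i=2 'e': node 6→7
i=3 'b': node 7→8
i=4 'd': node 8→9  → match P1@[0:4]
i=5 'b': node 9→5 (via fail)
i=6 'd': node 5→6
i=7 'e': node 6→7
i=8 'b': node 7→8
i=9 'd': node 8→9  → match P1@[5:9]
i=10 'e': node 9→7 (via fail)
i=11 'e': node 7→2 (via fail)
i=12 'b': node 2→3
i=13 'e': node 3→4  → match P0@[10:13]
i=14 'd': node 4→0 (via fail)
i=15 'd': node 0→0
i=16 'c': node 0→0
i=17 'e': node 0→1
i=18 'e': node 1→2
i=19 'e': node 2→2 (via fail)
i=20 'b': node 2→3
i=21 'e': node 3→4  → match P0@[18:21]
i=22 'e': node 4→2 (via fail)
i=23 'e': node 2→2 (via fail)
i=24 'b': node 2→3
i=25 'e': node 3→4  → match P0@[22:25]
i=26 'e': node 4→2 (via fail)
i=27 'e': node 2→2 (via fail)
i=28 'b': node 2→3
i=29 'e': node 3→4  → match P0@[26:29]
i=30 'b': node 4→5 (via fail)
i=31 'e': node 5→1 (via fail)
i=32 'b': node 1→5 (via fail)
i=33 'd': node 5→6
i=34 'a': node 6→0 (via fail)
i=35 'e': node 0→1
i=36 'e': node 1→2
i=37 'b': node 2→3
i=38 'd': node 3→6 (via fail)
i=39 'd': node 6→0 (via fail)
i=40 'e': node 0→1
i=41 'e': node 1→2
i=42 'b': node 2→3
i=43 'e': node 3→4  → match P0@[40:43]
i=44 'c': node 4→0 (via fail)
i=45 'b': node 0→5
i=46 'e': node 5→1 (via fail)
i=47 'e': node 1→2
i=48 'b': node 2→3
i=49 'e': node 3→4  → match P0@[46:49]
i=50 'd': node 4→0 (via fail)
i=51 'b': node 0→5
i=52 'd': node 5→6
i=53 'e': node 6→7
i=54 'b': node 7→8
i=55 'd': node 8→9  → match P1@[51:55]
i=56 'd': node 9→0 (via fail)
i=57 'b': node 0→5
i=58 'a': node 5→0 (via fail)
i=59 'b': node 0→5
i=60 'd': node 5→6
i=61 'e': node 6→7
i=62 'b': node 7→8
i=63 'd': node 8→9  → match P1@[59:63]
i=64 'e': node 9→7 (via fail)
i=65 'e': node 7→2 (via fail)
i=66 'b': node 2→3
i=67 'e': node 3→4  → match P0@[64:67]
i=68 'd': node 4→0 (via fail)
i=69 'e': node 0→1
i=70 'e': node 1→2
i=71 'b': node 2→3

Result: [[4,1],[9,1],[13,0],[21,0],[25,0],[29,0],[43,0],[49,0],[55,1],[63,1],[67,0]]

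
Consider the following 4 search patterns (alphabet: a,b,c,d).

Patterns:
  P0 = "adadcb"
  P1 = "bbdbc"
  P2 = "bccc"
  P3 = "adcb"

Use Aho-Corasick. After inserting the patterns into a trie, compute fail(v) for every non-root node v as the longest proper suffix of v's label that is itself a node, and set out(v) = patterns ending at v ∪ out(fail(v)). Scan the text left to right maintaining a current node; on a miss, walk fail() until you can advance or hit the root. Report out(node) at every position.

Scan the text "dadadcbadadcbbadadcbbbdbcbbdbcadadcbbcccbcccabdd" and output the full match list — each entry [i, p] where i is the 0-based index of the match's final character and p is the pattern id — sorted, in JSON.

Build:
Trie (insert patterns):
  n0 'ε': a→1 b→7
  n1 'a': d→2
  n2 'ad': a→3 c→15
  n3 'ada': d→4
  n4 'adad': c→5
  n5 'adadc': b→6
  n6 'adadcb': ·  ←P0
  n7 'b': b→8 c→12
  n8 'bb': d→9
  n9 'bbd': b→10
  n10 'bbdb': c→11
  n11 'bbdbc': ·  ←P1
  n12 'bc': c→13
  n13 'bcc': c→14
  n14 'bccc': ·  ←P2
  n15 'adc': b→16
  n16 'adcb': ·  ←P3

BFS fail/out derivation:
  fail(1) 'a': from fail(0)=0 chase 'a': 0 ⇒ 0;  out=∅∪out(0)=∅
  fail(7) 'b': from fail(0)=0 chase 'b': 0 ⇒ 0;  out=∅∪out(0)=∅
  fail(2) 'ad': from fail(1)=0 chase 'd': 0 ⇒ 0;  out=∅∪out(0)=∅
  fail(8) 'bb': from fail(7)=0 chase 'b': 0 ⇒ 7;  out=∅∪out(7)=∅
  fail(12) 'bc': from fail(7)=0 chase 'c': 0 ⇒ 0;  out=∅∪out(0)=∅
  fail(3) 'ada': from fail(2)=0 chase 'a': 0 ⇒ 1;  out=∅∪out(1)=∅
  fail(9) 'bbd': from fail(8)=7 chase 'd': 7→0 ⇒ 0;  out=∅∪out(0)=∅
  fail(13) 'bcc': from fail(12)=0 chase 'c': 0 ⇒ 0;  out=∅∪out(0)=∅
  fail(15) 'adc': from fail(2)=0 chase 'c': 0 ⇒ 0;  out=∅∪out(0)=∅
  fail(4) 'adad': from fail(3)=1 chase 'd': 1 ⇒ 2;  out=∅∪out(2)=∅
  fail(10) 'bbdb': from fail(9)=0 chase 'b': 0 ⇒ 7;  out=∅∪out(7)=∅
  fail(14) 'bccc': from fail(13)=0 chase 'c': 0 ⇒ 0;  out={2}∪out(0)={2}
  fail(16) 'adcb': from fail(15)=0 chase 'b': 0 ⇒ 7;  out={3}∪out(7)={3}
  fail(5) 'adadc': from fail(4)=2 chase 'c': 2 ⇒ 15;  out=∅∪out(15)=∅
  fail(11) 'bbdbc': from fail(10)=7 chase 'c': 7 ⇒ 12;  out={1}∪out(12)={1}
  fail(6) 'adadcb': from fail(5)=15 chase 'b': 15 ⇒ 16;  out={0}∪out(16)={0,3}

Scan:
i=0 'd': node 0→0
i=1 'a': node 0→1
i=2 'd': node 1→2
i=3 'a': node 2→3
i=4 'd': node 3→4
i=5 'c': node 4→5
i=6 'b': node 5→6  → match P0@[1:6],P3@[3:6]
i=7 'a': node 6→1 (via fail)
i=8 'd': node 1→2
i=9 'a': node 2→3
i=10 'd': node 3→4
i=11 'c': node 4→5
i=12 'b': node 5→6  → match P0@[7:12],P3@[9:12]
i=13 'b': node 6→8 (via fail)
i=14 'a': node 8→1 (via fail)
i=15 'd': node 1→2
i=16 'a': node 2→3
i=17 'd': node 3→4
i=18 'c': node 4→5
i=19 'b': node 5→6  → match P0@[14:19],P3@[16:19]
i=20 'b': node 6→8 (via fail)
i=21 'b': node 8→8 (via fail)
i=22 'd': node 8→9
i=23 'b': node 9→10
i=24 'c': node 10→11  → match P1@[20:24]
i=25 'b': node 11→7 (via fail)
i=26 'b': node 7→8
i=27 'd': node 8→9
i=28 'b': node 9→10
i=29 'c': node 10→11  → match P1@[25:29]
i=30 'a': node 11→1 (via fail)
i=31 'd': node 1→2
i=32 'a': node 2→3
i=33 'd': node 3→4
i=34 'c': node 4→5
i=35 'b': node 5→6  → match P0@[30:35],P3@[32:35]
i=36 'b': node 6→8 (via fail)
i=37 'c': node 8→12 (via fail)
i=38 'c': node 12→13
i=39 'c': node 13→14  → match P2@[36:39]
i=40 'b': node 14→7 (via fail)
i=41 'c': node 7→12
i=42 'c': node 12→13
i=43 'c': node 13→14  → match P2@[40:43]
i=44 'a': node 14→1 (via fail)
i=45 'b': node 1→7 (via fail)
i=46 'd': node 7→0 (via fail)
i=47 'd': node 0→0

Matches: [[6,0],[6,3],[12,0],[12,3],[19,0],[19,3],[24,1],[29,1],[35,0],[35,3],[39,2],[43,2]]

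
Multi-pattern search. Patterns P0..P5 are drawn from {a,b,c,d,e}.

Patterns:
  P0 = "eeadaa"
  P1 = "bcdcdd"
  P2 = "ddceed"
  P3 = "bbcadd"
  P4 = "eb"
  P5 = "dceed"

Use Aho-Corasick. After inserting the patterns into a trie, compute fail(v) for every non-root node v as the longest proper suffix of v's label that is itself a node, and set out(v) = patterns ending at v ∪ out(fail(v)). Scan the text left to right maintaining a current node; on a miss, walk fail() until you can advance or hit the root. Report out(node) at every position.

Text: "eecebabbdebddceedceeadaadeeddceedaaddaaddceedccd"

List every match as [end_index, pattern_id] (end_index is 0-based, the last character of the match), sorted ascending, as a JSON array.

Build automaton:
Trie (insert patterns):
  n0 'ε': b→7 d→13 e→1
  n1 'e': b→24 e→2
  n2 'ee': a→3
  n3 'eea': d→4
  n4 'eead': a→5
  n5 'eeada': a→6
  n6 'eeadaa': ·  ←P0
  n7 'b': b→19 c→8
  n8 'bc': d→9
  n9 'bcd': c→10
  n10 'bcdc': d→11
  n11 'bcdcd': d→12
  n12 'bcdcdd': ·  ←P1
  n13 'd': c→25 d→14
  n14 'dd': c→15
  n15 'ddc': e→16
  n16 'ddce': e→17
  n17 'ddcee': d→18
  n18 'ddceed': ·  ←P2
  n19 'bb': c→20
  n20 'bbc': a→21
  n21 'bbca': d→22
  n22 'bbcad': d→23
  n23 'bbcadd': ·  ←P3
  n24 'eb': ·  ←P4
  n25 'dc': e→26
  n26 'dce': e→27
  n27 'dcee': d→28
  n28 'dceed': ·  ←P5

Failure links (BFS by depth):
  n1('e'): parent n0 fail=0; on 'e' 0 → fail=0;  out ∅∪∅=∅
  n7('b'): parent n0 fail=0; on 'b' 0 → fail=0;  out ∅∪∅=∅
  n13('d'): parent n0 fail=0; on 'd' 0 → fail=0;  out ∅∪∅=∅
  n2('ee'): parent n1 fail=0; on 'e' 0 → fail=1;  out ∅∪∅=∅
  n8('bc'): parent n7 fail=0; on 'c' 0 → fail=0;  out ∅∪∅=∅
  n14('dd'): parent n13 fail=0; on 'd' 0 → fail=13;  out ∅∪∅=∅
  n19('bb'): parent n7 fail=0; on 'b' 0 → fail=7;  out ∅∪∅=∅
  n24('eb'): parent n1 fail=0; on 'b' 0 → fail=7;  out {4}∪∅={4}
  n25('dc'): parent n13 fail=0; on 'c' 0 → fail=0;  out ∅∪∅=∅
  n3('eea'): parent n2 fail=1; on 'a' 1→0 → fail=0;  out ∅∪∅=∅
  n9('bcd'): parent n8 fail=0; on 'd' 0 → fail=13;  out ∅∪∅=∅
  n15('ddc'): parent n14 fail=13; on 'c' 13 → fail=25;  out ∅∪∅=∅
  n20('bbc'): parent n19 fail=7; on 'c' 7 → fail=8;  out ∅∪∅=∅
  n26('dce'): parent n25 fail=0; on 'e' 0 → fail=1;  out ∅∪∅=∅
  n4('eead'): parent n3 fail=0; on 'd' 0 → fail=13;  out ∅∪∅=∅
  n10('bcdc'): parent n9 fail=13; on 'c' 13 → fail=25;  out ∅∪∅=∅
  n16('ddce'): parent n15 fail=25; on 'e' 25 → fail=26;  out ∅∪∅=∅
  n21('bbca'): parent n20 fail=8; on 'a' 8→0 → fail=0;  out ∅∪∅=∅
  n27('dcee'): parent n26 fail=1; on 'e' 1 → fail=2;  out ∅∪∅=∅
  n5('eeada'): parent n4 fail=13; on 'a' 13→0 → fail=0;  out ∅∪∅=∅
  n11('bcdcd'): parent n10 fail=25; on 'd' 25→0 → fail=13;  out ∅∪∅=∅
  n17('ddcee'): parent n16 fail=26; on 'e' 26 → fail=27;  out ∅∪∅=∅
  n22('bbcad'): parent n21 fail=0; on 'd' 0 → fail=13;  out ∅∪∅=∅
  n28('dceed'): parent n27 fail=2; on 'd' 2→1→0 → fail=13;  out {5}∪∅={5}
  n6('eeadaa'): parent n5 fail=0; on 'a' 0 → fail=0;  out {0}∪∅={0}
  n12('bcdcdd'): parent n11 fail=13; on 'd' 13 → fail=14;  out {1}∪∅={1}
  n18('ddceed'): parent n17 fail=27; on 'd' 27 → fail=28;  out {2}∪{5}={2,5}
  n23('bbcadd'): parent n22 fail=13; on 'd' 13 → fail=14;  out {3}∪∅={3}

Text stream:
[0] read 'e'  n0⇒n1
[1] read 'e'  n1⇒n2
[2] read 'c'  n2⇒n0 ·f
[3] read 'e'  n0⇒n1
[4] read 'b'  n1⇒n24  emit P4@[3:4]
[5] read 'a'  n24⇒n0 ·f
[6] read 'b'  n0⇒n7
[7] read 'b'  n7⇒n19
[8] read 'd'  n19⇒n13 ·f
[9] read 'e'  n13⇒n1 ·f
[10] read 'b'  n1⇒n24  emit P4@[9:10]
[11] read 'd'  n24⇒n13 ·f
[12] read 'd'  n13⇒n14
[13] read 'c'  n14⇒n15
[14] read 'e'  n15⇒n16
[15] read 'e'  n16⇒n17
[16] read 'd'  n17⇒n18  emit P2@[11:16],P5@[12:16]
[17] read 'c'  n18⇒n25 ·f
[18] read 'e'  n25⇒n26
[19] read 'e'  n26⇒n27
[20] read 'a'  n27⇒n3 ·f
[21] read 'd'  n3⇒n4
[22] read 'a'  n4⇒n5
[23] read 'a'  n5⇒n6  emit P0@[18:23]
[24] read 'd'  n6⇒n13 ·f
[25] read 'e'  n13⇒n1 ·f
[26] read 'e'  n1⇒n2
[27] read 'd'  n2⇒n13 ·f
[28] read 'd'  n13⇒n14
[29] read 'c'  n14⇒n15
[30] read 'e'  n15⇒n16
[31] read 'e'  n16⇒n17
[32] read 'd'  n17⇒n18  emit P2@[27:32],P5@[28:32]
[33] read 'a'  n18⇒n0 ·f
[34] read 'a'  n0⇒n0
[35] read 'd'  n0⇒n13
[36] read 'd'  n13⇒n14
[37] read 'a'  n14⇒n0 ·f
[38] read 'a'  n0⇒n0
[39] read 'd'  n0⇒n13
[40] read 'd'  n13⇒n14
[41] read 'c'  n14⇒n15
[42] read 'e'  n15⇒n16
[43] read 'e'  n16⇒n17
[44] read 'd'  n17⇒n18  emit P2@[39:44],P5@[40:44]
[45] read 'c'  n18⇒n25 ·f
[46] read 'c'  n25⇒n0 ·f
[47] read 'd'  n0⇒n13

Result: [[4,4],[10,4],[16,2],[16,5],[23,0],[32,2],[32,5],[44,2],[44,5]]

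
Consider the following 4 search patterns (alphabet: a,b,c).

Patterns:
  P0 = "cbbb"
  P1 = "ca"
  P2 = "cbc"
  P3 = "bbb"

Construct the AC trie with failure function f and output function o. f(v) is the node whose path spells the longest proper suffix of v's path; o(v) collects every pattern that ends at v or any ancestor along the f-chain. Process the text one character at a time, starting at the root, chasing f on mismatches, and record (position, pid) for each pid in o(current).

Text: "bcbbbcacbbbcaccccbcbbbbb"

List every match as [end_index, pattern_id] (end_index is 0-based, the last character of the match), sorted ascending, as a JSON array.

Build:
Trie (insert patterns):
  n0 'ε': b→7 c→1
  n1 'c': a→5 b→2
  n2 'cb': b→3 c→6
  n3 'cbb': b→4
  n4 'cbbb': ·  ←P0
  n5 'ca': ·  ←P1
  n6 'cbc': ·  ←P2
  n7 'b': b→8
  n8 'bb': b→9
  n9 'bbb': ·  ←P3

Failure links (BFS by depth):
  fail(1) 'c': from fail(0)=0 chase 'c': 0 ⇒ 0;  out=∅∪out(0)=∅
  fail(7) 'b': from fail(0)=0 chase 'b': 0 ⇒ 0;  out=∅∪out(0)=∅
  fail(2) 'cb': from fail(1)=0 chase 'b': 0 ⇒ 7;  out=∅∪out(7)=∅
  fail(5) 'ca': from fail(1)=0 chase 'a': 0 ⇒ 0;  out={1}∪out(0)={1}
  fail(8) 'bb': from fail(7)=0 chase 'b': 0 ⇒ 7;  out=∅∪out(7)=∅
  fail(3) 'cbb': from fail(2)=7 chase 'b': 7 ⇒ 8;  out=∅∪out(8)=∅
  fail(6) 'cbc': from fail(2)=7 chase 'c': 7→0 ⇒ 1;  out={2}∪out(1)={2}
  fail(9) 'bbb': from fail(8)=7 chase 'b': 7 ⇒ 8;  out={3}∪out(8)={3}
  fail(4) 'cbbb': from fail(3)=8 chase 'b': 8 ⇒ 9;  out={0}∪out(9)={0,3}

Text stream:
[0] read 'b'  n0⇒n7
[1] read 'c'  n7⇒n1 ·f
[2] read 'b'  n1⇒n2
[3] read 'b'  n2⇒n3
[4] read 'b'  n3⇒n4  ** P0@[1:4],P3@[2:4]
[5] read 'c'  n4⇒n1 ·f
[6] read 'a'  n1⇒n5  ** P1@[5:6]
[7] read 'c'  n5⇒n1 ·f
[8] read 'b'  n1⇒n2
[9] read 'b'  n2⇒n3
[10] read 'b'  n3⇒n4  ** P0@[7:10],P3@[8:10]
[11] read 'c'  n4⇒n1 ·f
[12] read 'a'  n1⇒n5  ** P1@[11:12]
[13] read 'c'  n5⇒n1 ·f
[14] read 'c'  n1⇒n1 ·f
[15] read 'c'  n1⇒n1 ·f
[16] read 'c'  n1⇒n1 ·f
[17] read 'b'  n1⇒n2
[18] read 'c'  n2⇒n6  ** P2@[16:18]
[19] read 'b'  n6⇒n2 ·f
[20] read 'b'  n2⇒n3
[21] read 'b'  n3⇒n4  ** P0@[18:21],P3@[19:21]
[22] read 'b'  n4⇒n9 ·f  ** P3@[20:22]
[23] read 'b'  n9⇒n9 ·f  ** P3@[21:23]

Matches: [[4,0],[4,3],[6,1],[10,0],[10,3],[12,1],[18,2],[21,0],[21,3],[22,3],[23,3]]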